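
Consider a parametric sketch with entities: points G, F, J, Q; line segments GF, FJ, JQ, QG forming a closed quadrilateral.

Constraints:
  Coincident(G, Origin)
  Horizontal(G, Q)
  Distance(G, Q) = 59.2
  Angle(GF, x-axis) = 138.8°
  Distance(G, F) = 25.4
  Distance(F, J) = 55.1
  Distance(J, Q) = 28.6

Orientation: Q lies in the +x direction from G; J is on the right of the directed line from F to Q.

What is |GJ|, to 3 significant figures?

31.7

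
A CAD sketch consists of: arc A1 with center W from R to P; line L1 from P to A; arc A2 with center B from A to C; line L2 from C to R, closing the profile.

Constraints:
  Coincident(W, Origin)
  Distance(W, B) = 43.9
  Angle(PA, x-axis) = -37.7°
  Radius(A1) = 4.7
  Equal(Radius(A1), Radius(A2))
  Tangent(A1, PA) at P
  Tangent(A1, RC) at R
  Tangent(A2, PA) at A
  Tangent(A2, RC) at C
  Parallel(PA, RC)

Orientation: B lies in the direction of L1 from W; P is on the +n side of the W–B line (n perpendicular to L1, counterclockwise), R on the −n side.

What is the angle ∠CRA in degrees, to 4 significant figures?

12.09°

The slot axis is L1's direction at -37.7°, so u = (cos -37.7°, sin -37.7°) = (0.7912, -0.6115) and n = (−sin -37.7°, cos -37.7°) = (0.6115, 0.7912). W is at the origin and B lies 43.9 along u from W, so B = 43.9·u = (34.73, -26.85). Tangency of A1 to both parallel lines with radius 4.7 puts P and R at W ± 4.7·n: P = (2.874, 3.719), R = (-2.874, -3.719). Equal radii place A and C the same way about B: A = B + 4.7·n = (37.61, -23.13), C = B − 4.7·n = (31.86, -30.56). Then cos ∠CRA = RC·RA / (|RC||RA|), giving 12.09°.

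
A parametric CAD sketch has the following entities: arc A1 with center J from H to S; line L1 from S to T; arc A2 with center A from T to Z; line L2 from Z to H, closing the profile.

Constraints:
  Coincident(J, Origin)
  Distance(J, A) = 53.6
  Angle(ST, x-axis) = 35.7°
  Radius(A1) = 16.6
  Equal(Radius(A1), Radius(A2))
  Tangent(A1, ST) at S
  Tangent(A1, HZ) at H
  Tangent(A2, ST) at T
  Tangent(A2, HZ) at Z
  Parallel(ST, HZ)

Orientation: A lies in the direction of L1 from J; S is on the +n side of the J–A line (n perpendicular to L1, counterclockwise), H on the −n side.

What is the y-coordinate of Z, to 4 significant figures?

17.80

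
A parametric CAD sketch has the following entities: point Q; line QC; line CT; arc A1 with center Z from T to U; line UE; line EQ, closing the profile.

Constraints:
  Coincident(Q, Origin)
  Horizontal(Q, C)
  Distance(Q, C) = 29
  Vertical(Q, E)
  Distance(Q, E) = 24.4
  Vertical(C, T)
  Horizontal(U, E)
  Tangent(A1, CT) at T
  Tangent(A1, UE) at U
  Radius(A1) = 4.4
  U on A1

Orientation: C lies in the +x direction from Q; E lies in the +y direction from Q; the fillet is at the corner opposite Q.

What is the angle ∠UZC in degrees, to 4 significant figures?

167.6°

Q is at the origin; Q and C share the same y with |QC| = 29.0 and C on the +x side, so C = (29.00, 0.000). QE is vertical with |QE| = 24.4 and E on the +y side, so E = (0.000, 24.40). The virtual corner opposite Q is at (29.00, 24.40). Tangency of A1 to CT means the radius ZT is perpendicular to CT and the tangent condition forces ZU to be normal to UE, with radius 4.4, so the center Z sits 4.4 in from both sides at Z = (24.60, 20.00). That places the tangent points at T = (29.00, 20.00) on CT and U = (24.60, 24.40) on UE. Then cos ∠UZC = ZU·ZC / (|ZU||ZC|), giving 167.6°.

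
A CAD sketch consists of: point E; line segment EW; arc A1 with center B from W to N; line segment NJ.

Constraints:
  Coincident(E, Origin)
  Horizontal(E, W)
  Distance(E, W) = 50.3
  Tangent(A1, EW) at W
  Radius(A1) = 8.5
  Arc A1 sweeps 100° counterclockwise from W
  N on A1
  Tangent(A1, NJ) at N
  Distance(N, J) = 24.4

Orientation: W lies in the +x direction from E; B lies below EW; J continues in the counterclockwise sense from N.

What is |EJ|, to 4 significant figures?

57.34

E is at the origin; E and W share the same y with |EW| = 50.3 and W on the +x side, so W = (50.30, 0.000). Tangency of A1 to EW means the radius BW is perpendicular to EW, so B = W + (0, -8.5) = (50.30, -8.500). On A1, W sits at bearing 90° from B; a 100° counterclockwise sweep puts N at bearing 190°, so N = B + 8.5·(cos 190°, sin 190°) = (41.93, -9.976). Tangency of A1 to NJ means the radius BN is perpendicular to NJ, so NJ runs along (−sin 190°, cos 190°); with |NJ| = 24.4, J = (46.17, -34.01). Then |EJ| = |J − E| = 57.34.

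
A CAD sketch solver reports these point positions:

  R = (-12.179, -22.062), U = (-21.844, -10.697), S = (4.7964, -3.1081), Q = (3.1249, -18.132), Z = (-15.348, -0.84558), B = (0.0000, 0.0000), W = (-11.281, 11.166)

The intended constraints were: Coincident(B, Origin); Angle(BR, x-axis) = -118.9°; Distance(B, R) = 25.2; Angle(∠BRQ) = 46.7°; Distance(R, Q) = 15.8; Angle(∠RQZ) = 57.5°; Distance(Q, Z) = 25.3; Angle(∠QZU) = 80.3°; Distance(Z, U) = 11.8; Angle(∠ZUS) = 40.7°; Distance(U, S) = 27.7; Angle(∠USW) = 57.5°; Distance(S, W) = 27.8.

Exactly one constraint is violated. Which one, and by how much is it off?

Distance(S, W) = 27.8 — off by 6.30.

B = (0.00, 0.00) ✓; BR at -118.9° ✓; |BR| = 25.20 ✓; ∠BRQ = 46.70° ✓; |RQ| = 15.80 ✓; ∠RQZ = 57.50° ✓; |QZ| = 25.30 ✓; ∠QZU = 80.30° ✓; |ZU| = 11.80 ✓; ∠ZUS = 40.70° ✓; |US| = 27.70 ✓; ∠USW = 57.50° ✓; |SW| = 21.50 ✗.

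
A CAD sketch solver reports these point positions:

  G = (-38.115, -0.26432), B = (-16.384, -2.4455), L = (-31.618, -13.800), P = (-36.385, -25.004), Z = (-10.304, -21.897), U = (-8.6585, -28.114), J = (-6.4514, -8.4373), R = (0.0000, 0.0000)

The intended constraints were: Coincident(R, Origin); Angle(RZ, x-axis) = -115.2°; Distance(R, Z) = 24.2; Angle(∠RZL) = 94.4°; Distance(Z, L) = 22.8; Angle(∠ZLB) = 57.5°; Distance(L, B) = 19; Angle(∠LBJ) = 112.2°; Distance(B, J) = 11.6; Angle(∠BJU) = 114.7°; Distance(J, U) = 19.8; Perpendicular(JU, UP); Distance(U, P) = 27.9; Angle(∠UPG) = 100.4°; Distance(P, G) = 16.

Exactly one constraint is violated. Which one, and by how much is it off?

Distance(P, G) = 16 — off by 8.80.

R = (0.00, 0.00) ✓; RZ at -115.2° ✓; |RZ| = 24.20 ✓; ∠RZL = 94.40° ✓; |ZL| = 22.80 ✓; ∠ZLB = 57.50° ✓; |LB| = 19.00 ✓; ∠LBJ = 112.2° ✓; |BJ| = 11.60 ✓; ∠BJU = 114.7° ✓; |JU| = 19.80 ✓; ∠(JU, UP) = 90.00° ✓; |UP| = 27.90 ✓; ∠UPG = 100.4° ✓; |PG| = 24.80 ✗.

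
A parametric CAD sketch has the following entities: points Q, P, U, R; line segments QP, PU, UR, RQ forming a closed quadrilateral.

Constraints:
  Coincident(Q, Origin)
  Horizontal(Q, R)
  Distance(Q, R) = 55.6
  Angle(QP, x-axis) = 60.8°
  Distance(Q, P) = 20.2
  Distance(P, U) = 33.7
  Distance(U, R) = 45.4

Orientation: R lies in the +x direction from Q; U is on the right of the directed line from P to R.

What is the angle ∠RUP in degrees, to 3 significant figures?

75.0°

Checks: |PU| = 33.70 ✓; |UR| = 45.40 ✓.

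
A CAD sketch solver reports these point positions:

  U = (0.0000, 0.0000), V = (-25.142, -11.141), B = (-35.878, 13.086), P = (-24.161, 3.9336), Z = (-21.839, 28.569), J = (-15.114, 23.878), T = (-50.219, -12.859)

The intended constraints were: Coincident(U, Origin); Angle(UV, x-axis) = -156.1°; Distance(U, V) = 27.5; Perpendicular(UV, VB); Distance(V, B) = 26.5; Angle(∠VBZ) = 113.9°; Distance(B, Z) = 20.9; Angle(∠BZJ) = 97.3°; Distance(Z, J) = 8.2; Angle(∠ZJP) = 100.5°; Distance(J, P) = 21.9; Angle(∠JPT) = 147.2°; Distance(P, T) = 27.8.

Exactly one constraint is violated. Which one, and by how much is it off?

Distance(P, T) = 27.8 — off by 3.20.

U = (0.00, 0.00) ✓; UV at -156.1° ✓; |UV| = 27.50 ✓; ∠(UV, VB) = 90.00° ✓; |VB| = 26.50 ✓; ∠VBZ = 113.9° ✓; |BZ| = 20.90 ✓; ∠BZJ = 97.30° ✓; |ZJ| = 8.199 ✓; ∠ZJP = 100.5° ✓; |JP| = 21.90 ✓; ∠JPT = 147.2° ✓; |PT| = 31.00 ✗.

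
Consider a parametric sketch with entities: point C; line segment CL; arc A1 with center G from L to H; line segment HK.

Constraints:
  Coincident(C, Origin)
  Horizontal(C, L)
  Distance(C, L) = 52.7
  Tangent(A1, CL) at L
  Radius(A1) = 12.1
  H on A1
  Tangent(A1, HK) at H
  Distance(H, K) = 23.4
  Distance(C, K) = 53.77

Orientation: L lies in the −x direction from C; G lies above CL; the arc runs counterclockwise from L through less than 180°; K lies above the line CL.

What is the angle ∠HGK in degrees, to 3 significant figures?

62.7°

Checks: C.y = 0.00, L.y = 0.00 ✓; |GH| = 12.10 ✓; ∠(GH, HK) = 90.00° ✓; |HK| = 23.40 ✓; |CK| = 53.77 ✓.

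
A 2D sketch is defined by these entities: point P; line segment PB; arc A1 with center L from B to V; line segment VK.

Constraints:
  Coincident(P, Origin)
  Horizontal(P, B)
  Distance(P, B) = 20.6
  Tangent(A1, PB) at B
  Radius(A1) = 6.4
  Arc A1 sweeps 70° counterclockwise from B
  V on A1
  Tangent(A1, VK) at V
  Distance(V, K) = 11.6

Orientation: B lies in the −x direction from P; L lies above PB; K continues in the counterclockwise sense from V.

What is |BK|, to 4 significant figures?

18.11

On A1, B sits at bearing -90° from L; a 70° counterclockwise sweep puts V at bearing -20°, so V = L + 6.4·(cos -20°, sin -20°) = (-14.59, 4.211). Tangency of A1 to VK means the radius LV is perpendicular to VK, so VK runs along (−sin -20°, cos -20°); with |VK| = 11.6, K = (-10.62, 15.11). Then |BK| = |K − B| = 18.11.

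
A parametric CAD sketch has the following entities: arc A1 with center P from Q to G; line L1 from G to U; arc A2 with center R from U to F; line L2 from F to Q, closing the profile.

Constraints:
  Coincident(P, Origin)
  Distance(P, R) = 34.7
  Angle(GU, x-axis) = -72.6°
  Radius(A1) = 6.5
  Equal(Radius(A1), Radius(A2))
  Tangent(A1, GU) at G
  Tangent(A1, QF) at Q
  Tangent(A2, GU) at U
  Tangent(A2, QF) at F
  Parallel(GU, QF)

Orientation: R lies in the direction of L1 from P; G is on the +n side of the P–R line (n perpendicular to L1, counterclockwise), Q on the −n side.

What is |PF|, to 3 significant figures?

35.3

The slot axis is L1's direction at -72.6°, so u = (cos -72.6°, sin -72.6°) = (0.299, -0.954) and n = (−sin -72.6°, cos -72.6°) = (0.954, 0.299). P is at the origin and R lies 34.7 along u from P, so R = 34.7·u = (10.4, -33.1). Tangency of A1 to both parallel lines with radius 6.5 puts G and Q at P ± 6.5·n: G = (6.20, 1.94), Q = (-6.20, -1.94). Equal radii place U and F the same way about R: U = R + 6.5·n = (16.6, -31.2), F = R − 6.5·n = (4.17, -35.1). Then |PF| = |F − P| = 35.3.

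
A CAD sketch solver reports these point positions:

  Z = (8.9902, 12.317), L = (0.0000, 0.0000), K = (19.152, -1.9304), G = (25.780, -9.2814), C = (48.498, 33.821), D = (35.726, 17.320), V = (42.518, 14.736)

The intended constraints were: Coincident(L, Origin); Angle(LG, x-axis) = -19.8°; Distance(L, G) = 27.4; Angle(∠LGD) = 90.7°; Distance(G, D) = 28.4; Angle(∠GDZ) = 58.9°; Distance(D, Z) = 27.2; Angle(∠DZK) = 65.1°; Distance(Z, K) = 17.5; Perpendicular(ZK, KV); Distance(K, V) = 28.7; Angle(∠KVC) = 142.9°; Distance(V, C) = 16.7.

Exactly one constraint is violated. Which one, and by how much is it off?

Distance(V, C) = 16.7 — off by 3.30.

L = (0.00, 0.00) ✓; LG at -19.80° ✓; |LG| = 27.40 ✓; ∠LGD = 90.70° ✓; |GD| = 28.40 ✓; ∠GDZ = 58.90° ✓; |DZ| = 27.20 ✓; ∠DZK = 65.10° ✓; |ZK| = 17.50 ✓; ∠(ZK, KV) = 90.00° ✓; |KV| = 28.70 ✓; ∠KVC = 142.9° ✓; |VC| = 20.00 ✗.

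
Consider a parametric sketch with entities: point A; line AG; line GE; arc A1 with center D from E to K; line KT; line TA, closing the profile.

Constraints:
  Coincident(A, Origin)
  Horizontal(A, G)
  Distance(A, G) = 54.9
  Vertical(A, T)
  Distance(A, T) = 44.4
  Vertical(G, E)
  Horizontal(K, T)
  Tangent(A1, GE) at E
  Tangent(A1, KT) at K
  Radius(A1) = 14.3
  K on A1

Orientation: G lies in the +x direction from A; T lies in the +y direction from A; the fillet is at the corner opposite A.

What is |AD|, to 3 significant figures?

50.5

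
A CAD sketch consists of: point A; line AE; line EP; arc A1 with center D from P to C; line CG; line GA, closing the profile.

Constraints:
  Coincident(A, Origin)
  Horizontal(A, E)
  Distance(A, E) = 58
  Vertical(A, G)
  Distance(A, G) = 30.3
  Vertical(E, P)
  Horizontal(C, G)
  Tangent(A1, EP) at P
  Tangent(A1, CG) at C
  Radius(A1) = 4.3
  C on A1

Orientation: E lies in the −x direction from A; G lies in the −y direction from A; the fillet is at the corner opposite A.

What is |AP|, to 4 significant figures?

63.56

A is at the origin; A and E share the same y with |AE| = 58.0 and E on the −x side, so E = (-58.00, 0.000). A and G share the same x with |AG| = 30.3 and G on the −y side, so G = (0.000, -30.30). The virtual corner opposite A is at (-58.00, -30.30). The tangent condition forces DP to be normal to EP and the tangent condition forces DC to be normal to CG, with radius 4.3, so the center D sits 4.3 in from both sides at D = (-53.70, -26.00). That places the tangent points at P = (-58.00, -26.00) on EP and C = (-53.70, -30.30) on CG. Then |AP| = |P − A| = 63.56.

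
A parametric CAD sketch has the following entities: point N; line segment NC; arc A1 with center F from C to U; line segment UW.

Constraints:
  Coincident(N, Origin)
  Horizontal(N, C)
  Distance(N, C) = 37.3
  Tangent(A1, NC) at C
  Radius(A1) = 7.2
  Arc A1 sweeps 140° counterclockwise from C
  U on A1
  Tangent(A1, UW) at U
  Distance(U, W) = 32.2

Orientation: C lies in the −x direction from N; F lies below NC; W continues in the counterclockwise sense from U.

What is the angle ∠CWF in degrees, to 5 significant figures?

6.4440°

N is at the origin; N and C share the same y with |NC| = 37.3 and C on the −x side, so C = (-37.300, 0.0000). A1 meets NC tangentially, so FC is at right angles to NC, so F = C + (0, -7.2) = (-37.300, -7.2000). On A1, C sits at bearing 90° from F; a 140° counterclockwise sweep puts U at bearing 230°, so U = F + 7.2·(cos 230°, sin 230°) = (-41.928, -12.716). The tangent condition forces FU to be normal to UW, so UW runs along (−sin 230°, cos 230°); with |UW| = 32.2, W = (-17.261, -33.413). Then cos ∠CWF = WC·WF / (|WC||WF|), giving 6.4440°.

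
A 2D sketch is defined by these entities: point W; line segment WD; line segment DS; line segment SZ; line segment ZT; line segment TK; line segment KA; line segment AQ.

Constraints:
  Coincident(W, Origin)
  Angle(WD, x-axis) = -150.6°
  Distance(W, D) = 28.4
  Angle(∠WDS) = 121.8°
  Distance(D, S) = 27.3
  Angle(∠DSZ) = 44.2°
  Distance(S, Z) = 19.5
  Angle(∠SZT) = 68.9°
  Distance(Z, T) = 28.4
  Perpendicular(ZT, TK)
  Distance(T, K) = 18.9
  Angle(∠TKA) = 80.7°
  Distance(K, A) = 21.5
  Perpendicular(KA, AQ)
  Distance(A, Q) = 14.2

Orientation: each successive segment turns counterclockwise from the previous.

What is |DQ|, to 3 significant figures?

11.7

W is at the origin; WD runs at -150.6° with length 28.4, so D = (-24.7, -13.9). ∠WDS = 121.8° gives DS at -92.4° from the x-axis; with |DS| = 27.3, S = (-25.9, -41.2). ∠DSZ = 44.2° gives SZ at 43.4° from the x-axis; with |SZ| = 19.5, Z = (-11.7, -27.8). ∠SZT = 68.9° gives ZT at 154° from the x-axis; with |ZT| = 28.4, T = (-37.4, -15.6). ZT is perpendicular to TK, so TK runs at -116°; with |TK| = 18.9, K = (-45.5, -32.7). ∠TKA = 80.7° gives KA at -16.2° from the x-axis; with |KA| = 21.5, A = (-24.8, -38.7). The perpendicularity gives AQ at right angles to KA, so AQ runs at 73.8°; with |AQ| = 14.2, Q = (-20.9, -25.0). Then |DQ| = |Q − D| = 11.7.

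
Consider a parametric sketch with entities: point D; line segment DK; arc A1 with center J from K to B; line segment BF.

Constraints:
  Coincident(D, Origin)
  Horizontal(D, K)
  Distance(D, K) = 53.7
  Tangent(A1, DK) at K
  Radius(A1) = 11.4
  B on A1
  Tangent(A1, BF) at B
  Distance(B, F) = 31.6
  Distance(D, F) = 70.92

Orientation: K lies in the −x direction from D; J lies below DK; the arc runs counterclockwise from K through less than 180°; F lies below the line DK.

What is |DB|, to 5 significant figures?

66.246

D is at the origin; DK is horizontal with |DK| = 53.7 and K on the −x side, so K = (-53.700, 0.0000). Since A1 is tangent to DK there, JK ⟂ DK, so J = K + (0, -11.4) = (-53.700, -11.400). Since JB ⟂ BF (tangency), |JF| = √(11.4² + 31.6²) = 33.593 regardless of where B sits on A1. So F lies on both circle(D, 70.92) and circle(J, 33.593); the below-DK intersection is F = (-54.836, -44.974). B is the foot of the tangent from F: B = (-64.548, -14.904).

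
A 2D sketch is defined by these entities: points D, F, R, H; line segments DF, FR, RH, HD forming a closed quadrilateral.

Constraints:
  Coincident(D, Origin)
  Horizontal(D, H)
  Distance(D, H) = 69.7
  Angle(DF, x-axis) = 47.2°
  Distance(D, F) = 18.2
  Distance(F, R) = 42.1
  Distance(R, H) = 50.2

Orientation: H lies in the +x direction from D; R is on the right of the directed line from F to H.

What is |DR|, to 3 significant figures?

37.5

Checks: |FR| = 42.10 ✓; |RH| = 50.20 ✓.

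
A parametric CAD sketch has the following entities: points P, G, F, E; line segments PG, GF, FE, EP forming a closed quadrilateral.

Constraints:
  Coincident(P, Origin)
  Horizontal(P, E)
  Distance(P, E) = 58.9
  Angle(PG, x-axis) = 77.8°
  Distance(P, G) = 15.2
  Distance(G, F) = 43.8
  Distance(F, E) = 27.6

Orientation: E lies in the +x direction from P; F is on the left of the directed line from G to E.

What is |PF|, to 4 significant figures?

52.03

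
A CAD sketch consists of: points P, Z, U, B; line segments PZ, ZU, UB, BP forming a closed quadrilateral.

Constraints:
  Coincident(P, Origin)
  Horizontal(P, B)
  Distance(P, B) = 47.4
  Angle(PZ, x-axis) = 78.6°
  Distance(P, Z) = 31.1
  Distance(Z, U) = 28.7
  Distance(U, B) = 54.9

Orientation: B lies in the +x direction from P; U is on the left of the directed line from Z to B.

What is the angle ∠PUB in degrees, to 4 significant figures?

49.95°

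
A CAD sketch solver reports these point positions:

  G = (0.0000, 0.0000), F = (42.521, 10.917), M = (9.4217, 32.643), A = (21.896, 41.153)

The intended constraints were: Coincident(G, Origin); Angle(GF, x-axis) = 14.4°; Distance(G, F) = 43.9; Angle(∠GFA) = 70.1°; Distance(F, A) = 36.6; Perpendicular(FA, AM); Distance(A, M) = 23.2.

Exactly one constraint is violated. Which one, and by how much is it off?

Distance(A, M) = 23.2 — off by 8.10.

G = (0.00, 0.00) ✓; GF at 14.40° ✓; |GF| = 43.90 ✓; ∠GFA = 70.10° ✓; |FA| = 36.60 ✓; ∠(FA, AM) = 90.00° ✓; |AM| = 15.10 ✗.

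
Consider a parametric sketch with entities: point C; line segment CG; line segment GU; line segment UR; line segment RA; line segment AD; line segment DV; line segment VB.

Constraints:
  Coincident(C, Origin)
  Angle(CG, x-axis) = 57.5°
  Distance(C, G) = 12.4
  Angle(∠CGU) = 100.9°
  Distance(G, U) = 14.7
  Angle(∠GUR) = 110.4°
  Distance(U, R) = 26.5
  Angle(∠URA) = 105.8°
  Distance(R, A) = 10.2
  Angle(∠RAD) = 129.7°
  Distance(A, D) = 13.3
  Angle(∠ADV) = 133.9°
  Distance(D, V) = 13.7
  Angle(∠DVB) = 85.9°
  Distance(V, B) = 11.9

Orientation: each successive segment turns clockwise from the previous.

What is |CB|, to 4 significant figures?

9.207

C is at the origin; CG runs at 57.5° with length 12.4, so G = (6.663, 10.46). ∠CGU = 100.9° gives GU at -21.60° from the x-axis; with |GU| = 14.7, U = (20.33, 5.047). ∠GUR = 110.4° gives UR at -91.20° from the x-axis; with |UR| = 26.5, R = (19.78, -21.45). ∠URA = 105.8° gives RA at -165.4° from the x-axis; with |RA| = 10.2, A = (9.905, -24.02). ∠RAD = 129.7° gives AD at 144.3° from the x-axis; with |AD| = 13.3, D = (-0.8961, -16.26). ∠ADV = 133.9° gives DV at 98.20° from the x-axis; with |DV| = 13.7, V = (-2.850, -2.698). ∠DVB = 85.9° gives VB at 4.100° from the x-axis; with |VB| = 11.9, B = (9.019, -1.847). Then |CB| = |B − C| = 9.207.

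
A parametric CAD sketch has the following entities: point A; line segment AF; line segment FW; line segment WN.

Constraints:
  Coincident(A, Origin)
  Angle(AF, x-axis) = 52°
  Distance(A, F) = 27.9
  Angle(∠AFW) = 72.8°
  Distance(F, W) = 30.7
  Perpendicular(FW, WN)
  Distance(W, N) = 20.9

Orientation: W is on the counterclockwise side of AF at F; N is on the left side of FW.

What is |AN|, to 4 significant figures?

23.17

A is at the origin; AF runs at 52.0° with length 27.9, so F = 27.9·(cos 52.0°, sin 52.0°) = (17.18, 21.99). ∠AFW = 72.8°, so FW runs at 52.0° + (180° − 72.8°) = 159.2° from the x-axis; with |FW| = 30.7, W = F + 30.7·(cos 159.2°, sin 159.2°) = (-11.52, 32.89). The perpendicularity gives WN at right angles to FW; with |WN| = 20.9 on the left of FW, N = W + 20.9·(-0.3551, -0.9348) = (-18.94, 13.35). Then |AN| = |N − A| = 23.17.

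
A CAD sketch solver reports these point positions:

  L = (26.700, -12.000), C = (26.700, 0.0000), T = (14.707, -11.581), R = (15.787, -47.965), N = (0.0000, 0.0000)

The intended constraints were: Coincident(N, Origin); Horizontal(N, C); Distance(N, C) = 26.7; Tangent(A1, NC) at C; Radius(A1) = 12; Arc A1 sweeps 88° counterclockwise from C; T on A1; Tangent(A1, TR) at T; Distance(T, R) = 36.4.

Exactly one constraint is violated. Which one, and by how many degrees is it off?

Tangent(A1, TR) at T — off by 3.70°.

N = (0.00, 0.00) ✓; N.y = 0.00, C.y = 0.00 ✓; |NC| = 26.70 ✓; ∠(LC, CN) = 90.00° ✓; |LC| = 12.00 ✓; bearing(L→T) − bearing(L→C) = 88.00° ✓; |LT| = 12.00 ✓; ∠(LT, TR) = 86.30° ✗; |TR| = 36.40 ✓.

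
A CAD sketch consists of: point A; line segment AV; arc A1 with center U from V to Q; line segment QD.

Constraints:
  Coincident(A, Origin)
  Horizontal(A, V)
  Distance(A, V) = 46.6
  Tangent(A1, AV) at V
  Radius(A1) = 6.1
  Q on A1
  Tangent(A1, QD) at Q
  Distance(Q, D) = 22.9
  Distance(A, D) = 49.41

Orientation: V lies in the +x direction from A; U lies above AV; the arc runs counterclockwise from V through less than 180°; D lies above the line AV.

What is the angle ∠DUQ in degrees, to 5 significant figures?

75.084°

Checks: |AV| = 46.60 ✓; |UQ| = 6.100 ✓; ∠(UQ, QD) = 90.00° ✓; |QD| = 22.90 ✓; |AD| = 49.41 ✓.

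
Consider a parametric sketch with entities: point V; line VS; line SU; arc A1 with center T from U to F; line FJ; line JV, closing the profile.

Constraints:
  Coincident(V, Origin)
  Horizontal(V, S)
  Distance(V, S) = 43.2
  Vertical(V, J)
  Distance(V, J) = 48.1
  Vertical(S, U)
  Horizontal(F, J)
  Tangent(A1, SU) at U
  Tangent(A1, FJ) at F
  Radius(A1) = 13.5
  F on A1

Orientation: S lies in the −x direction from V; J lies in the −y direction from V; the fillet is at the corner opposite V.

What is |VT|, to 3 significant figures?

45.6

V is at the origin; V and S share the same y with |VS| = 43.2 and S on the −x side, so S = (-43.2, 0.00). V and J share the same x with |VJ| = 48.1 and J on the −y side, so J = (0.00, -48.1). The virtual corner opposite V is at (-43.2, -48.1). Since A1 is tangent to SU there, TU ⟂ SU and since A1 is tangent to FJ there, TF ⟂ FJ, with radius 13.5, so the center T sits 13.5 in from both sides at T = (-29.7, -34.6). Then |VT| = |T − V| = 45.6.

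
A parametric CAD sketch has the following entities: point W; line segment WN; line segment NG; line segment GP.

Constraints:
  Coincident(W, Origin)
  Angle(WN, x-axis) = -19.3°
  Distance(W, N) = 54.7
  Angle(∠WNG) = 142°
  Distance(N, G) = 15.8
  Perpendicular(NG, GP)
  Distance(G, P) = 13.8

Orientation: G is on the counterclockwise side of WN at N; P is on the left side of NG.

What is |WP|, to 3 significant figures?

62.2

∠WNG = 142.0°, so NG runs at -19.3° + (180° − 142.0°) = 18.7° from the x-axis; with |NG| = 15.8, G = N + 15.8·(cos 18.7°, sin 18.7°) = (66.6, -13.0). NG ⟂ GP; with |GP| = 13.8 on the left of NG, P = G + 13.8·(-0.321, 0.947) = (62.2, 0.0580). Then |WP| = |P − W| = 62.2.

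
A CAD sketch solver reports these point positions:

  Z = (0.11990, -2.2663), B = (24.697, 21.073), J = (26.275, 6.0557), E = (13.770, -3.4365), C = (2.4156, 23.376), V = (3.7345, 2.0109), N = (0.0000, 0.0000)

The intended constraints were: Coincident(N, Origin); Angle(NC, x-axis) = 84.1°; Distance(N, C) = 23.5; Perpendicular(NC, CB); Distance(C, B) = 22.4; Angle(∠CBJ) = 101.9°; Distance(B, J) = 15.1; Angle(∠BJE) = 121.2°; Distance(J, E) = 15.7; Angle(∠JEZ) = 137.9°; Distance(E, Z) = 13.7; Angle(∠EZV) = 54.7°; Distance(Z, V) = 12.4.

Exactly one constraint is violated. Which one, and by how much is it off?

Distance(Z, V) = 12.4 — off by 6.80.

N = (0.00, 0.00) ✓; NC at 84.10° ✓; |NC| = 23.50 ✓; ∠(NC, CB) = 90.00° ✓; |CB| = 22.40 ✓; ∠CBJ = 101.9° ✓; |BJ| = 15.10 ✓; ∠BJE = 121.2° ✓; |JE| = 15.70 ✓; ∠JEZ = 137.9° ✓; |EZ| = 13.70 ✓; ∠EZV = 54.70° ✓; |ZV| = 5.600 ✗.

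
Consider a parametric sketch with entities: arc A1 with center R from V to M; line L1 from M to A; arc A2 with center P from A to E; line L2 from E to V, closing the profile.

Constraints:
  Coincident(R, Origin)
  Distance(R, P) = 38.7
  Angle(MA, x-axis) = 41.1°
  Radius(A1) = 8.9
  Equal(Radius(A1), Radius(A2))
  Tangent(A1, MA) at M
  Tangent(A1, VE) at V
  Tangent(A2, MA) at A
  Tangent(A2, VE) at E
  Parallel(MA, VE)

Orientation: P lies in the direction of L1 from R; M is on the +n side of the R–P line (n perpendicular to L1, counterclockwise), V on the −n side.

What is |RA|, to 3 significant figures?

39.7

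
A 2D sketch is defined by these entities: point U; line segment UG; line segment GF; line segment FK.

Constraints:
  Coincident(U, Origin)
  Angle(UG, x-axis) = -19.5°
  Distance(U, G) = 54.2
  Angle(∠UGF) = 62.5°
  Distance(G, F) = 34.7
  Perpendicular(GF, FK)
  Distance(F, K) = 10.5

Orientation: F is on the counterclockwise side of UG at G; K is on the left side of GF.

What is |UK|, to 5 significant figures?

38.801

U is at the origin; UG runs at -19.5° with length 54.2, so G = 54.2·(cos -19.5°, sin -19.5°) = (51.091, -18.092). ∠UGF = 62.5°, so GF runs at -19.5° + (180° − 62.5°) = 98.000° from the x-axis; with |GF| = 34.7, F = G + 34.7·(cos 98.000°, sin 98.000°) = (46.262, 16.270). GF ⟂ FK; with |FK| = 10.5 on the left of GF, K = F + 10.5·(-0.99027, -0.13917) = (35.864, 14.809). Then |UK| = |K − U| = 38.801.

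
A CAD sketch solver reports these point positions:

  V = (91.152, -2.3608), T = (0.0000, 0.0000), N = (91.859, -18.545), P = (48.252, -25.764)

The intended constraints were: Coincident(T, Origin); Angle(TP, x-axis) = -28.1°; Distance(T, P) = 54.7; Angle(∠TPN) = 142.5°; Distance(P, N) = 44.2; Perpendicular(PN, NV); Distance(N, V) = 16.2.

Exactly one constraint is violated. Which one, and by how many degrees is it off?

Perpendicular(PN, NV) — off by 6.90°.

T = (0.00, 0.00) ✓; TP at -28.10° ✓; |TP| = 54.70 ✓; ∠TPN = 142.5° ✓; |PN| = 44.20 ✓; ∠(PN, NV) = 83.10° ✗; |NV| = 16.20 ✓.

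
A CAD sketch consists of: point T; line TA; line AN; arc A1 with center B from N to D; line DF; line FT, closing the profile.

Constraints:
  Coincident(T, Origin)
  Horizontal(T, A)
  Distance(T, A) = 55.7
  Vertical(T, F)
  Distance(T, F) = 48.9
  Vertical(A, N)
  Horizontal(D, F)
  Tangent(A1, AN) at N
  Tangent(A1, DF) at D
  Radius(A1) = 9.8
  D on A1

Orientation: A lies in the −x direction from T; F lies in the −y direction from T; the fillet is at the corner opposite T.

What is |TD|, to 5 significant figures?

67.067

T is at the origin; T and A share the same y with |TA| = 55.7 and A on the −x side, so A = (-55.700, 0.0000). T and F share the same x with |TF| = 48.9 and F on the −y side, so F = (0.0000, -48.900). The virtual corner opposite T is at (-55.700, -48.900). A1 meets AN tangentially, so BN is at right angles to AN and the tangent condition forces BD to be normal to DF, with radius 9.8, so the center B sits 9.8 in from both sides at B = (-45.900, -39.100). That places the tangent points at N = (-55.700, -39.100) on AN and D = (-45.900, -48.900) on DF. Then |TD| = |D − T| = 67.067.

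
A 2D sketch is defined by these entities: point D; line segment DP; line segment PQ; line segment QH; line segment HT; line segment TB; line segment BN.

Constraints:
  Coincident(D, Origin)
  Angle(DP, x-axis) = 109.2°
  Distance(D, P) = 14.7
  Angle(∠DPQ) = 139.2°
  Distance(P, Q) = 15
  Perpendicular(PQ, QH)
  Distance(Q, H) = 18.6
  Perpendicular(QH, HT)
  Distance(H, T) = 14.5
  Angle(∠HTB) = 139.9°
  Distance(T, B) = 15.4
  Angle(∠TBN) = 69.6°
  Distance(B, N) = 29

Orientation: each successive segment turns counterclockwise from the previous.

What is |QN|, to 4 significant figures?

5.695

D is at the origin; DP runs at 109.2° with length 14.7, so P = (-4.834, 13.88). ∠DPQ = 139.2° gives PQ at 150.0° from the x-axis; with |PQ| = 15.0, Q = (-17.82, 21.38). The perpendicularity gives QH at right angles to PQ, so QH runs at -120.0°; with |QH| = 18.6, H = (-27.12, 5.274). QH ⟂ HT, so HT runs at -30.00°; with |HT| = 14.5, T = (-14.57, -1.976). ∠HTB = 139.9° gives TB at 10.10° from the x-axis; with |TB| = 15.4, B = (0.5940, 0.7249). ∠TBN = 69.6° gives BN at 120.5° from the x-axis; with |BN| = 29.0, N = (-14.12, 25.71). Then |QN| = |N − Q| = 5.695.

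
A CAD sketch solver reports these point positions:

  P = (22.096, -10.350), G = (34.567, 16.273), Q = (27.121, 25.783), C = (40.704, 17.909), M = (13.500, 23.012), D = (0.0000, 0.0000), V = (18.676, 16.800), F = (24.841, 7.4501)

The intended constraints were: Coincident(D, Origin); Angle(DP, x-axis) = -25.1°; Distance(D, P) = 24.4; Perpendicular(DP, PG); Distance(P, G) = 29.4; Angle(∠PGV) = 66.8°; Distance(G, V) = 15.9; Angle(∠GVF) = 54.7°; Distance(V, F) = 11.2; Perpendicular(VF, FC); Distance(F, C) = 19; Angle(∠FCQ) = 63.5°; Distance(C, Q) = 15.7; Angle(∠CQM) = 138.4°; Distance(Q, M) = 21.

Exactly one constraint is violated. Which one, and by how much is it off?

Distance(Q, M) = 21 — off by 7.10.

D = (0.00, 0.00) ✓; DP at -25.10° ✓; |DP| = 24.40 ✓; ∠(DP, PG) = 90.00° ✓; |PG| = 29.40 ✓; ∠PGV = 66.80° ✓; |GV| = 15.90 ✓; ∠GVF = 54.70° ✓; |VF| = 11.20 ✓; ∠(VF, FC) = 90.00° ✓; |FC| = 19.00 ✓; ∠FCQ = 63.50° ✓; |CQ| = 15.70 ✓; ∠CQM = 138.4° ✓; |QM| = 13.90 ✗.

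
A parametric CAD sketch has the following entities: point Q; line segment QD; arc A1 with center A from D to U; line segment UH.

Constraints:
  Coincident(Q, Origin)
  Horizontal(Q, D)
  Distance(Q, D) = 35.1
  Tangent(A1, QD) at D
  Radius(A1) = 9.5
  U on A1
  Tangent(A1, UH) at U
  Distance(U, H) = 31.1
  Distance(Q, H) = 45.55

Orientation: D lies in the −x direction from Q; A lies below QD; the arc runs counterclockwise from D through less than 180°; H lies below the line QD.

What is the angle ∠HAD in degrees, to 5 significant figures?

157.45°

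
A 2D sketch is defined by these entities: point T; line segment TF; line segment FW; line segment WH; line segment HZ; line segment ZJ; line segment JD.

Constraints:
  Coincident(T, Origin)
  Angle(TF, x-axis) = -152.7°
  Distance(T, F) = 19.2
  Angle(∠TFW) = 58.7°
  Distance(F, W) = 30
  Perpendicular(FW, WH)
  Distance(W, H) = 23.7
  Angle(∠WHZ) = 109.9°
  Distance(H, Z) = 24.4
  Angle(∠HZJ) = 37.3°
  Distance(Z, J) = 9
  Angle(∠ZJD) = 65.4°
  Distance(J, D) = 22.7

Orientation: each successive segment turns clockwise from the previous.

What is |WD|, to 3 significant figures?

44.0

T is at the origin; TF runs at -152.7° with length 19.2, so F = (-17.1, -8.81). ∠TFW = 58.7° gives FW at 86.0° from the x-axis; with |FW| = 30.0, W = (-15.0, 21.1). FW is perpendicular to WH, so WH runs at -4.00°; with |WH| = 23.7, H = (8.67, 19.5). ∠WHZ = 109.9° gives HZ at -74.1° from the x-axis; with |HZ| = 24.4, Z = (15.4, -4.00). ∠HZJ = 37.3° gives ZJ at 143° from the x-axis; with |ZJ| = 9.0, J = (8.15, 1.39). ∠ZJD = 65.4° gives JD at 28.6° from the x-axis; with |JD| = 22.7, D = (28.1, 12.3). Then |WD| = |D − W| = 44.0.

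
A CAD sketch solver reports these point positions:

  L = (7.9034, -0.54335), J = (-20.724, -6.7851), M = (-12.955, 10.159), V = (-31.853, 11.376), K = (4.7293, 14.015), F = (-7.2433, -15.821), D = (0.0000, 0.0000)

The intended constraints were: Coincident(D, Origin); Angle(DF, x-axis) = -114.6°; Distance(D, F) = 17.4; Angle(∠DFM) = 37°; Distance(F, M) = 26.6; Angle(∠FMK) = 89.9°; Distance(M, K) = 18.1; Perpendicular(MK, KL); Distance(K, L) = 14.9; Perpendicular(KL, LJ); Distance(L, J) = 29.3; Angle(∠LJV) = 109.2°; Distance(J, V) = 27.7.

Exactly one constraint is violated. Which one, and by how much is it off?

Distance(J, V) = 27.7 — off by 6.40.

D = (0.00, 0.00) ✓; DF at -114.6° ✓; |DF| = 17.40 ✓; ∠DFM = 37.00° ✓; |FM| = 26.60 ✓; ∠FMK = 89.90° ✓; |MK| = 18.10 ✓; ∠(MK, KL) = 90.00° ✓; |KL| = 14.90 ✓; ∠(KL, LJ) = 90.00° ✓; |LJ| = 29.30 ✓; ∠LJV = 109.2° ✓; |JV| = 21.30 ✗.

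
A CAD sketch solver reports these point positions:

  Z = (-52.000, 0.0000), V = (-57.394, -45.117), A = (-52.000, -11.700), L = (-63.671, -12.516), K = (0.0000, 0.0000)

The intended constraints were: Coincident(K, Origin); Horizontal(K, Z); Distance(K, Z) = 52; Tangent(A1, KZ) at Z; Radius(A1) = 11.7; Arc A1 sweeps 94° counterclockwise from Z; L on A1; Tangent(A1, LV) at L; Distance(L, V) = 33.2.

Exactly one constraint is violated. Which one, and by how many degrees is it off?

Tangent(A1, LV) at L — off by 6.90°.

K = (0.00, 0.00) ✓; K.y = 0.00, Z.y = 0.00 ✓; |KZ| = 52.00 ✓; ∠(AZ, ZK) = 90.00° ✓; |AZ| = 11.70 ✓; bearing(A→L) − bearing(A→Z) = 94.00° ✓; |AL| = 11.70 ✓; ∠(AL, LV) = 83.10° ✗; |LV| = 33.20 ✓.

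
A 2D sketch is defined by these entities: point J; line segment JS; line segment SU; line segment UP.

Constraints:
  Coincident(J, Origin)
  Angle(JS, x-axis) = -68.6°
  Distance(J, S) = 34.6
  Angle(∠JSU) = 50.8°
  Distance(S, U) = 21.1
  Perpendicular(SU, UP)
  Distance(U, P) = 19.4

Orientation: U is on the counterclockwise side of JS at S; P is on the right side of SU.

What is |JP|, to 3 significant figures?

46.2

∠JSU = 50.8°, so SU runs at -68.6° + (180° − 50.8°) = 60.6° from the x-axis; with |SU| = 21.1, U = S + 21.1·(cos 60.6°, sin 60.6°) = (23.0, -13.8). SU ⟂ UP; with |UP| = 19.4 on the right of SU, P = U + 19.4·(0.871, -0.491) = (39.9, -23.4). Then |JP| = |P − J| = 46.2.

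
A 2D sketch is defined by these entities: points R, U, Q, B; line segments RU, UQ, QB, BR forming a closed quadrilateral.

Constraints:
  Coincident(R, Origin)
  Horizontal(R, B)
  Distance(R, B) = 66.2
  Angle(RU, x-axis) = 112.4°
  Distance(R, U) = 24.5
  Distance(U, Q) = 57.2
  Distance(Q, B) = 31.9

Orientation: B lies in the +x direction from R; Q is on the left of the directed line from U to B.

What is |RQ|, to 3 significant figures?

54.4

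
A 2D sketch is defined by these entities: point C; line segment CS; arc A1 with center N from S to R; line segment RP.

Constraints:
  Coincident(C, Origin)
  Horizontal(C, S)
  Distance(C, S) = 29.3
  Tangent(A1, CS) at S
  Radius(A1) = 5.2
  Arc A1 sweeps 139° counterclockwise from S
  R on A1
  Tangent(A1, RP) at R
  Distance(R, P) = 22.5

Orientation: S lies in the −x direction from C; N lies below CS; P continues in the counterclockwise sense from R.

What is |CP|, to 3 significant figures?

28.6

C is at the origin; C and S share the same y with |CS| = 29.3 and S on the −x side, so S = (-29.3, 0.00). A1 meets CS tangentially, so NS is at right angles to CS, so N = S + (0, -5.2) = (-29.3, -5.20). On A1, S sits at bearing 90° from N; a 139° counterclockwise sweep puts R at bearing 229°, so R = N + 5.2·(cos 229°, sin 229°) = (-32.7, -9.12). Since A1 is tangent to RP there, NR ⟂ RP, so RP runs along (−sin 229°, cos 229°); with |RP| = 22.5, P = (-15.7, -23.9). Then |CP| = |P − C| = 28.6.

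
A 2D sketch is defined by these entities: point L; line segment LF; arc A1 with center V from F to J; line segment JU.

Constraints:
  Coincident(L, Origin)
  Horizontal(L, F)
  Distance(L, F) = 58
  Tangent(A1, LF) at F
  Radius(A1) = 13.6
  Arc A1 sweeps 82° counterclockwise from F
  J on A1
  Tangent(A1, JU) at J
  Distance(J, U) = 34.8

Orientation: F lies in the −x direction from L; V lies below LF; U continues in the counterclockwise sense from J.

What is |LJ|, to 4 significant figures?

72.42

L is at the origin; L and F share the same y with |LF| = 58.0 and F on the −x side, so F = (-58.00, 0.000). Since A1 is tangent to LF there, VF ⟂ LF, so V = F + (0, -13.6) = (-58.00, -13.60). On A1, F sits at bearing 90° from V; an 82° counterclockwise sweep puts J at bearing 172°, so J = V + 13.6·(cos 172°, sin 172°) = (-71.47, -11.71). Then |LJ| = |J − L| = 72.42.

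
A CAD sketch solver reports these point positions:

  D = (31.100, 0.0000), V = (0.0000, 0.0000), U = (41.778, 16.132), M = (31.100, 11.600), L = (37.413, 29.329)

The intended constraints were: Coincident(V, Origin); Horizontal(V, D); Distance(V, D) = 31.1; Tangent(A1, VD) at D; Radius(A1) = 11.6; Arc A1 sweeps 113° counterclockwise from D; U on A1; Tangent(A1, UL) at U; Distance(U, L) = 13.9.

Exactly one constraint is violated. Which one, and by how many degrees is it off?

Tangent(A1, UL) at U — off by 4.70°.

V = (0.00, 0.00) ✓; V.y = 0.00, D.y = 0.00 ✓; |VD| = 31.10 ✓; ∠(MD, DV) = 90.00° ✓; |MD| = 11.60 ✓; bearing(M→U) − bearing(M→D) = 113.0° ✓; |MU| = 11.60 ✓; ∠(MU, UL) = 94.70° ✗; |UL| = 13.90 ✓.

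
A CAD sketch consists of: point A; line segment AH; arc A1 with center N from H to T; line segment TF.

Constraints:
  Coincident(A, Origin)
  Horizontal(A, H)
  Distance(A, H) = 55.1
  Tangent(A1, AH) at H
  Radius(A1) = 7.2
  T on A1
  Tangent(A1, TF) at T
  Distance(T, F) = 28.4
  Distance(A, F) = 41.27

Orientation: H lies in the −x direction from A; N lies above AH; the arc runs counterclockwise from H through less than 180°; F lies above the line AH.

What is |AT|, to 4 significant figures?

49.42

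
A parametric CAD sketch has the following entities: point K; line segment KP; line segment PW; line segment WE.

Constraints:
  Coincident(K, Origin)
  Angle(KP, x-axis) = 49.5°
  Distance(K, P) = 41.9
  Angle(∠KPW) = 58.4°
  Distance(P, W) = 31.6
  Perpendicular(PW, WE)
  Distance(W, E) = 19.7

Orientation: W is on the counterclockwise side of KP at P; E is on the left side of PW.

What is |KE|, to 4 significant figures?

18.67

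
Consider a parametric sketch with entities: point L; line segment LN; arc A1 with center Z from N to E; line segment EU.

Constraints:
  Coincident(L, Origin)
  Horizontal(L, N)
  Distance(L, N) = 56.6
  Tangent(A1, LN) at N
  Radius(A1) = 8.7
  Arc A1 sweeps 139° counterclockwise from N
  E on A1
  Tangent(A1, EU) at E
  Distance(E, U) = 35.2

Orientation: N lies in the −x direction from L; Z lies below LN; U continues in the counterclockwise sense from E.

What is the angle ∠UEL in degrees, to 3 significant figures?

54.8°

On A1, N sits at bearing 90° from Z; a 139° counterclockwise sweep puts E at bearing 229°, so E = Z + 8.7·(cos 229°, sin 229°) = (-62.3, -15.3). The tangent condition forces ZE to be normal to EU, so EU runs along (−sin 229°, cos 229°); with |EU| = 35.2, U = (-35.7, -38.4). Then cos ∠UEL = EU·EL / (|EU||EL|), giving 54.8°.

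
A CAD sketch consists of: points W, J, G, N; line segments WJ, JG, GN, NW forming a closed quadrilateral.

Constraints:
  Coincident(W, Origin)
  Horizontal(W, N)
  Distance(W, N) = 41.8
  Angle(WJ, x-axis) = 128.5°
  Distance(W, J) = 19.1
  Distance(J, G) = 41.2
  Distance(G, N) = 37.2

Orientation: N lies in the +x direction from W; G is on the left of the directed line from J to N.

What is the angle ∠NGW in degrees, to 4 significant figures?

63.79°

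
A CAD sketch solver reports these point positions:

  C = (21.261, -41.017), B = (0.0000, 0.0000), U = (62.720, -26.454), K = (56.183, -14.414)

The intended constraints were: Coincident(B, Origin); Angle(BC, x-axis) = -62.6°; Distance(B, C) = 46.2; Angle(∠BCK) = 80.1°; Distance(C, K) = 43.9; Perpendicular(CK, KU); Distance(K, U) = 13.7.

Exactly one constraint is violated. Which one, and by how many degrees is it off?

Perpendicular(CK, KU) — off by 8.80°.

B = (0.00, 0.00) ✓; BC at -62.60° ✓; |BC| = 46.20 ✓; ∠BCK = 80.10° ✓; |CK| = 43.90 ✓; ∠(CK, KU) = 98.80° ✗; |KU| = 13.70 ✓.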